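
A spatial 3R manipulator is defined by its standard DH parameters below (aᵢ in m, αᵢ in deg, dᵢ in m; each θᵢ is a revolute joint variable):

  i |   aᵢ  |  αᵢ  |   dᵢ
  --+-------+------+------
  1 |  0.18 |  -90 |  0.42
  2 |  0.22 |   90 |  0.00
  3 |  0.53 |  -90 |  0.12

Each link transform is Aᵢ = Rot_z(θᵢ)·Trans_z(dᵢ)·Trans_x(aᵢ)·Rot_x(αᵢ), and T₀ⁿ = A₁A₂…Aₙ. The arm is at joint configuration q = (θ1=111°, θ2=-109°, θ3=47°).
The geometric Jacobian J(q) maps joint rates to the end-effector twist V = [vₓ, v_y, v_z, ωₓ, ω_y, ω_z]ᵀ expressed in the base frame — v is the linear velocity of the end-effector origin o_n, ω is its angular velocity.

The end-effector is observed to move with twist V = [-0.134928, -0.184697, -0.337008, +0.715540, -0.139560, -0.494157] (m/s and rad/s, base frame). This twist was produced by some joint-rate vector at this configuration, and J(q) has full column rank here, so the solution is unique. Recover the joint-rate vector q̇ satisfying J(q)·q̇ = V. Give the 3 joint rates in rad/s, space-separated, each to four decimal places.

o_n = [-0.3179, -0.2535, 0.9307]
J₁: ẑ×o_n = [0.2535, -0.3179, 0.0000], ω = ẑ
J2: z=[-0.9336, -0.3584, 0.0000] o=[-0.0645, 0.1680, 0.4200] → [-0.1830, 0.4768, 0.3028, -0.9336, -0.3584, 0.0000]
J3: z=[0.3388, -0.8827, -0.3256] o=[-0.0388, 0.1012, 0.6280] → [-0.3827, -0.0117, -0.3665, 0.3388, -0.8827, -0.3256]
q̇ = J⁺·V = [-0.3610, -0.6180, 0.4090]

-0.3610 -0.6180 0.4090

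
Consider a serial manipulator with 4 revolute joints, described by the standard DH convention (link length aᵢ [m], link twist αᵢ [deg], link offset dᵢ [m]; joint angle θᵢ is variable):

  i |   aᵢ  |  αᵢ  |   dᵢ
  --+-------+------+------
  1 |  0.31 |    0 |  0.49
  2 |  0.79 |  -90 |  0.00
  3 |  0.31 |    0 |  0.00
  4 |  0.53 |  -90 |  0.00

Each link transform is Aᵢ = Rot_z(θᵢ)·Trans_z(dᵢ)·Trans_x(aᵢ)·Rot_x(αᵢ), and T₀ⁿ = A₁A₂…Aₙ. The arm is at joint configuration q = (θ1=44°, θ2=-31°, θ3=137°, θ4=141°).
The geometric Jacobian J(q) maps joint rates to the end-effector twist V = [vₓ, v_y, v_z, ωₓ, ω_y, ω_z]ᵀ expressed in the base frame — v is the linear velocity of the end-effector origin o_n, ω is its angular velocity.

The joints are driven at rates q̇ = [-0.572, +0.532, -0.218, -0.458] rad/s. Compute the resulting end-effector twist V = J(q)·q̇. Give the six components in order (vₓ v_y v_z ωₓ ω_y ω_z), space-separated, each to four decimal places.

-0.1719 -0.2218 0.0004 0.1521 -0.6587 -0.0400

o_n = [0.8437, 0.3586, 0.8034]
J₁: ẑ×o_n = [-0.3586, 0.8437, 0.0000], ω = ẑ
J2: z=[0.0000, 0.0000, 1.0000] o=[0.2230, 0.2153, 0.4900] → [-0.1433, 0.6207, 0.0000, 0.0000, 0.0000, 1.0000]
J3: z=[-0.2250, 0.9744, 0.0000] o=[0.9927, 0.3931, 0.4900] → [0.3054, 0.0705, 0.1530, -0.2250, 0.9744, 0.0000]
J4: z=[-0.2250, 0.9744, 0.0000] o=[0.7718, 0.3421, 0.2786] → [0.5114, 0.1181, -0.0738, -0.2250, 0.9744, 0.0000]
V = J·q̇ = [-0.1719, -0.2218, 0.0004, 0.1521, -0.6587, -0.0400]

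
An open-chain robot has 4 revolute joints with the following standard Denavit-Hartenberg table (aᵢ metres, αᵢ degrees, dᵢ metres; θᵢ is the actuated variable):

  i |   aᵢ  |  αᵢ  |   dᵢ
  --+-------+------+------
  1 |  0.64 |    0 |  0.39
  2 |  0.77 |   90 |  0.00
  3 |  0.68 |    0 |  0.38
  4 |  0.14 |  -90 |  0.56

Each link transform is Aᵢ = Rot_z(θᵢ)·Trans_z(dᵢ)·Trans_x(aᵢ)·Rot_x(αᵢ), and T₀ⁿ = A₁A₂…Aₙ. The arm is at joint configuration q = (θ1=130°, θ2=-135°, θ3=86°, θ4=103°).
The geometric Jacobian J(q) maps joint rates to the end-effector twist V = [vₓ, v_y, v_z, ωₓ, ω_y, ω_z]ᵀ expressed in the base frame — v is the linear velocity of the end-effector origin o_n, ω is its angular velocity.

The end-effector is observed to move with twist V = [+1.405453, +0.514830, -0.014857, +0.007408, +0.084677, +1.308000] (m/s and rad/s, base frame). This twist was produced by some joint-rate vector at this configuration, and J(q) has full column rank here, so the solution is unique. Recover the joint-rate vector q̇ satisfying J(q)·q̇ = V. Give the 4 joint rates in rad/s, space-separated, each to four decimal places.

o_n = [0.1833, -0.5053, 1.0464]
J₁: ẑ×o_n = [0.5053, 0.1833, -0.0000], ω = ẑ
J2: z=[0.0000, 0.0000, 1.0000] o=[-0.4114, 0.4903, 0.3900] → [0.9956, 0.5946, -0.0000, 0.0000, 0.0000, 1.0000]
J3: z=[-0.0872, -0.9962, 0.0000] o=[0.3557, 0.4232, 0.3900] → [-0.6539, 0.0572, -0.0908, -0.0872, -0.9962, 0.0000]
J4: z=[-0.0872, -0.9962, 0.0000] o=[0.3698, 0.0405, 1.0683] → [0.0218, -0.0019, -0.1383, -0.0872, -0.9962, 0.0000]
q̇ = J⁺·V = [0.5590, 0.7490, -0.5610, 0.4760]

0.5590 0.7490 -0.5610 0.4760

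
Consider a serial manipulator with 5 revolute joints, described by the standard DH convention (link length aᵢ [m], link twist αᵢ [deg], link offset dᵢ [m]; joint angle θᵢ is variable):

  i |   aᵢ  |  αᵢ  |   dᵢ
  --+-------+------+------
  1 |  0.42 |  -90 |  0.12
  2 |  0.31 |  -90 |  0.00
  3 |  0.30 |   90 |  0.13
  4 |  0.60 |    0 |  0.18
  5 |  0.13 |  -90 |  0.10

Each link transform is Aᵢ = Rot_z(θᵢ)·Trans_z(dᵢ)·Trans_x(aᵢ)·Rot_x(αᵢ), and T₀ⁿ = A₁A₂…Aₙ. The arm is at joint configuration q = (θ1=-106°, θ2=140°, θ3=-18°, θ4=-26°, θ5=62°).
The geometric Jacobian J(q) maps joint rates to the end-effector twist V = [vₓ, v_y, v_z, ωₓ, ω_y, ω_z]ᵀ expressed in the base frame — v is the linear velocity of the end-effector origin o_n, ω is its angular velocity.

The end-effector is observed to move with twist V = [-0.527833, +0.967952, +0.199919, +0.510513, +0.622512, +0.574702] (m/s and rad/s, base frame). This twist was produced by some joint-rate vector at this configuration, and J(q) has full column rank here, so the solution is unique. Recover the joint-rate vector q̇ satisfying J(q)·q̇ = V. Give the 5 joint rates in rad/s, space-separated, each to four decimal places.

-0.0100 0.9050 0.9230 -0.5360 -0.0800

o_n = [0.6476, 0.2334, -0.6444]
J₁: ẑ×o_n = [-0.2334, 0.6476, 0.0000], ω = ẑ
J2: z=[0.9613, -0.2756, 0.0000] o=[-0.1158, -0.4037, 0.1200] → [0.2107, 0.7348, 0.8229, 0.9613, -0.2756, 0.0000]
J3: z=[0.1772, 0.6179, 0.7660] o=[-0.0503, -0.1755, -0.0793] → [-0.6624, 0.6347, -0.3588, 0.1772, 0.6179, 0.7660]
J4: z=[0.8490, -0.4897, 0.1986] o=[0.1221, 0.0894, -0.1631] → [0.2071, 0.5130, 0.3796, 0.8490, -0.4897, 0.1986]
J5: z=[0.8490, -0.4897, 0.1986] o=[0.4968, 0.1705, -0.6585] → [-0.0194, 0.0180, 0.1273, 0.8490, -0.4897, 0.1986]
q̇ = J⁺·V = [-0.0100, 0.9050, 0.9230, -0.5360, -0.0800]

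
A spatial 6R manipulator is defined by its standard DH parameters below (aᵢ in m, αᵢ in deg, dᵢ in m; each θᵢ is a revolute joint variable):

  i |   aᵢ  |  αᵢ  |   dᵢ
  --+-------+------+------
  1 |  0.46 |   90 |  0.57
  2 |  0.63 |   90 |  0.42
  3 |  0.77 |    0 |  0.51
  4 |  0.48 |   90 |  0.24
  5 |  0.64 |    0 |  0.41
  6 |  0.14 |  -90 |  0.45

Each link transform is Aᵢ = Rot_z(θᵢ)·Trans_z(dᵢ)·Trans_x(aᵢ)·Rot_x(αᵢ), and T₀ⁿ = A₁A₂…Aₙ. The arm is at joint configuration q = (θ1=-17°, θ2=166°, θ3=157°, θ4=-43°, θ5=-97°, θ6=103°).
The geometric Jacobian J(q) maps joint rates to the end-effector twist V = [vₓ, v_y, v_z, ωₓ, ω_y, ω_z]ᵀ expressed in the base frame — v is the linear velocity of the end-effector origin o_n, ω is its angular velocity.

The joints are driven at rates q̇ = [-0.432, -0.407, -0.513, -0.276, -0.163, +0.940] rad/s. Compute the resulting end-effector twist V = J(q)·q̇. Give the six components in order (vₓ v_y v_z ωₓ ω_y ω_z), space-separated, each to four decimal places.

-1.2761 0.5777 0.5066 -0.8146 0.3442 -1.0258

o_n = [-0.4394, -1.5023, 0.8133]
J₁: ẑ×o_n = [1.5023, -0.4394, 0.0000], ω = ẑ
J2: z=[-0.2924, -0.9563, 0.0000] o=[0.4399, -0.1345, 0.5700] → [-0.2327, 0.0711, -0.4410, -0.2924, -0.9563, 0.0000]
J3: z=[0.2314, -0.0707, 0.9703] o=[-0.2675, -0.3574, 0.7224] → [1.1044, -0.1878, -0.2770, 0.2314, -0.0707, 0.9703]
J4: z=[0.2314, -0.0707, 0.9703] o=[0.4202, -0.8823, 1.0458] → [0.6180, -0.7803, -0.2042, 0.2314, -0.0707, 0.9703]
J5: z=[-0.9666, -0.1298, 0.2210] o=[0.5287, -1.3740, 1.2314] → [0.0826, -0.6181, -0.0016, -0.9666, -0.1298, 0.2210]
J6: z=[-0.9666, -0.1298, 0.2210] o=[-0.0232, -1.3051, 0.7134] → [0.0306, 0.0046, 0.1365, -0.9666, -0.1298, 0.2210]
V = J·q̇ = [-1.2761, 0.5777, 0.5066, -0.8146, 0.3442, -1.0258]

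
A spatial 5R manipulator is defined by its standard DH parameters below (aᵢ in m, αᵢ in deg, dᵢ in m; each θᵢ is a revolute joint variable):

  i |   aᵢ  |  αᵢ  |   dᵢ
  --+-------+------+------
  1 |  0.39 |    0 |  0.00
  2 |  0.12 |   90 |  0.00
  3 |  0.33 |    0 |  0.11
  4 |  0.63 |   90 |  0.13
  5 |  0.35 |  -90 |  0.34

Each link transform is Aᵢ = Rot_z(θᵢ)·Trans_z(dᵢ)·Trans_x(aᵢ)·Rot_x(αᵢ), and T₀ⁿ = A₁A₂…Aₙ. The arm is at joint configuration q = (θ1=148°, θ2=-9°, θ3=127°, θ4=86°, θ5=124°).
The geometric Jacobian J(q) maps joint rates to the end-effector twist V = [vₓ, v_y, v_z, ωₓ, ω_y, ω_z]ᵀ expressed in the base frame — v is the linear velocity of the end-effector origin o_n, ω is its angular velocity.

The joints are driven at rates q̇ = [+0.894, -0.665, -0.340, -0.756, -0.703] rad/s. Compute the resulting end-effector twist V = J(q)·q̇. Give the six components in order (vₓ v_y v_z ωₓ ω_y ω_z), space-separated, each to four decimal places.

o_n = [0.4910, 0.1948, 0.3122]
J₁: ẑ×o_n = [-0.1948, 0.4910, 0.0000], ω = ẑ
J2: z=[0.0000, 0.0000, 1.0000] o=[-0.3307, 0.2067, 0.0000] → [0.0119, 0.8218, -0.0000, 0.0000, 0.0000, 1.0000]
J3: z=[0.6561, 0.7547, 0.0000] o=[-0.4213, 0.2854, 0.0000] → [0.2356, -0.2048, -0.7480, 0.6561, 0.7547, 0.0000]
J4: z=[0.6561, 0.7547, 0.0000] o=[-0.1993, 0.2381, 0.2635] → [0.0367, -0.0319, -0.5494, 0.6561, 0.7547, 0.0000]
J5: z=[0.4110, -0.3573, 0.8387] o=[0.2848, -0.0104, -0.0796] → [-0.3121, 0.0119, 0.1580, 0.4110, -0.3573, 0.8387]
V = J·q̇ = [-0.0705, -0.0221, 0.5586, -1.0080, -0.5760, -0.3606]

-0.0705 -0.0221 0.5586 -1.0080 -0.5760 -0.3606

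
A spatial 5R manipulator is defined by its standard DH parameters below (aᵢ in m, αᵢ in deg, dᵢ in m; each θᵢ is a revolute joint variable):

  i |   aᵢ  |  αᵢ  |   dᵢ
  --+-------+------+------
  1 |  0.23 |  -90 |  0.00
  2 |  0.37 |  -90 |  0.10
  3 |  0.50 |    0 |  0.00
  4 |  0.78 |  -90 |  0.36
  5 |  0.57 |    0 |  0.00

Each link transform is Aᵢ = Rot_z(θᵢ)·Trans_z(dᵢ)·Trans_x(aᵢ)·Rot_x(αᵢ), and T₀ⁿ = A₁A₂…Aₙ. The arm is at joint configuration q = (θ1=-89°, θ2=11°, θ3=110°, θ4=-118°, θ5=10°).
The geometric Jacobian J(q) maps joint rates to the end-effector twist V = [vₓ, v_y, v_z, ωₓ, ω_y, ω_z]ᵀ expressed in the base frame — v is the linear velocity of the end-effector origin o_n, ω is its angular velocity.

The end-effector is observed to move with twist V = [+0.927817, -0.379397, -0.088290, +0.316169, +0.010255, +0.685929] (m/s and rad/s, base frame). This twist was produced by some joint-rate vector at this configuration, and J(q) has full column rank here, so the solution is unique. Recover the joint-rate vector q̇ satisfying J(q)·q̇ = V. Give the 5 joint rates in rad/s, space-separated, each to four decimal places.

o_n = [-0.1538, -1.6824, -0.5476]
J₁: ẑ×o_n = [1.6824, -0.1538, 0.0000], ω = ẑ
J2: z=[0.9998, 0.0175, 0.0000] o=[0.0040, -0.2300, 0.0000] → [-0.0096, 0.5476, -1.4494, 0.9998, 0.0175, 0.0000]
J3: z=[-0.0033, 0.1908, -0.9816] o=[0.1103, -0.5914, -0.0706] → [-1.1620, 0.2577, 0.0540, -0.0033, 0.1908, -0.9816]
J4: z=[-0.0033, 0.1908, -0.9816] o=[-0.3624, -0.4317, -0.0380] → [-1.3249, -0.2064, -0.0356, -0.0033, 0.1908, -0.9816]
J5: z=[-0.9877, -0.1539, -0.0266] o=[-0.2418, -1.1193, -0.5387] → [-0.0136, -0.0111, 0.5697, -0.9877, -0.1539, -0.0266]
q̇ = J⁺·V = [0.3580, -0.1620, -0.6620, 0.3410, -0.4830]

0.3580 -0.1620 -0.6620 0.3410 -0.4830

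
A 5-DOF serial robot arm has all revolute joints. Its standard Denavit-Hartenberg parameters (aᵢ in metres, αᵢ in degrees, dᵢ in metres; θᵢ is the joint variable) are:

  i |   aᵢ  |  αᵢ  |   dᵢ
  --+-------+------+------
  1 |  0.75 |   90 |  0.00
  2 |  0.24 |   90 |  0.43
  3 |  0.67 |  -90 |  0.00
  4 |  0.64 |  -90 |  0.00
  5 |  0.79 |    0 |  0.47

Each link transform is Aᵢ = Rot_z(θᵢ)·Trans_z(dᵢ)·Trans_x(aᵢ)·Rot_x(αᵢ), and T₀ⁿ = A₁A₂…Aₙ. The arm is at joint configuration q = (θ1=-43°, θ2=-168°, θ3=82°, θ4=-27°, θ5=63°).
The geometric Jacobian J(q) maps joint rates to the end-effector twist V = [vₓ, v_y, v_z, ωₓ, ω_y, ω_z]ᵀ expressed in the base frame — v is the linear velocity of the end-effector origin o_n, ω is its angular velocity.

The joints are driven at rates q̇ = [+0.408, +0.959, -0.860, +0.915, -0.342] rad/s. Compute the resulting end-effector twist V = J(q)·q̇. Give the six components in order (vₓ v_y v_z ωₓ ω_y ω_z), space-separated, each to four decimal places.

o_n = [-1.7276, -1.2439, -0.2123]
J₁: ẑ×o_n = [1.2439, -1.7276, 0.0000], ω = ẑ
J2: z=[-0.6820, -0.7314, 0.0000] o=[0.5485, -0.5115, 0.0000] → [0.1553, -0.1448, -1.1651, -0.6820, -0.7314, 0.0000]
J3: z=[-0.1521, 0.1418, 0.9781] o=[0.0836, -0.6659, -0.0499] → [0.5424, -1.7963, 0.3447, -0.1521, 0.1418, 0.9781]
J4: z=[0.6135, -0.7624, 0.2059] o=[-0.4356, -1.0889, -0.0693] → [0.1409, -0.1783, -1.0801, 0.6135, -0.7624, 0.2059]
J5: z=[-0.2163, -0.4130, -0.8847] o=[-0.9217, -1.4078, 0.1984] → [0.3146, 0.6241, -0.3683, -0.2163, -0.4130, -0.8847]
V = J·q̇ = [0.2113, 0.3245, -2.2761, 0.1121, -1.3797, 0.0577]

0.2113 0.3245 -2.2761 0.1121 -1.3797 0.0577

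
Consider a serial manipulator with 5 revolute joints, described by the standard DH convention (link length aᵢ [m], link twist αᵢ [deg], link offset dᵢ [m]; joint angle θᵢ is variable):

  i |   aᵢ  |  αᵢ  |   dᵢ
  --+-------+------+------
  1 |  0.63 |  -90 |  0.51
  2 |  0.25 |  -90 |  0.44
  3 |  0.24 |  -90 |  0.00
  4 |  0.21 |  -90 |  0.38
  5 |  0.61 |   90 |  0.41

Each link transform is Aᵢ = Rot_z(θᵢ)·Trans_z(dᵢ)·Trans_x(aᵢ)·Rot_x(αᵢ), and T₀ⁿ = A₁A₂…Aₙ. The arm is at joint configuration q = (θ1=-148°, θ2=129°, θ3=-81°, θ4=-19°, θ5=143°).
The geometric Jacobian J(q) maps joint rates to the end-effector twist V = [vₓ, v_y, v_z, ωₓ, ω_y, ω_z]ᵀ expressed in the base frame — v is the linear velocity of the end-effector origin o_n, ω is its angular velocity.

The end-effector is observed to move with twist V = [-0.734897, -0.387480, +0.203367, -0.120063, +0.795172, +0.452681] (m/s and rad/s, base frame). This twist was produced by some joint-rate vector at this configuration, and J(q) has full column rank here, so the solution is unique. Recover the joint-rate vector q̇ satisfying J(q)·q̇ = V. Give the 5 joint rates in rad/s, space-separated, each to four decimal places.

-0.7010 -0.6810 0.4950 -0.6780 -0.5070

o_n = [-0.4093, -0.9020, -0.0085]
J₁: ẑ×o_n = [0.9020, -0.4093, 0.0000], ω = ẑ
J2: z=[0.5299, -0.8480, 0.0000] o=[-0.5343, -0.3338, 0.5100] → [0.4397, 0.2748, -0.1951, 0.5299, -0.8480, 0.0000]
J3: z=[0.6591, 0.4118, 0.6293] o=[-0.1677, -0.6236, 0.3157] → [0.0417, 0.0616, -0.0840, 0.6591, 0.4118, 0.6293]
J4: z=[0.4442, 0.4620, -0.7676] o=[-0.0220, -0.8121, 0.2865] → [-0.2053, 0.4283, 0.1390, 0.4442, 0.4620, -0.7676]
J5: z=[-0.4256, -0.6451, -0.6346] o=[0.3123, -0.7643, 0.0137] → [-0.0730, 0.4485, -0.4070, -0.4256, -0.6451, -0.6346]
q̇ = J⁺·V = [-0.7010, -0.6810, 0.4950, -0.6780, -0.5070]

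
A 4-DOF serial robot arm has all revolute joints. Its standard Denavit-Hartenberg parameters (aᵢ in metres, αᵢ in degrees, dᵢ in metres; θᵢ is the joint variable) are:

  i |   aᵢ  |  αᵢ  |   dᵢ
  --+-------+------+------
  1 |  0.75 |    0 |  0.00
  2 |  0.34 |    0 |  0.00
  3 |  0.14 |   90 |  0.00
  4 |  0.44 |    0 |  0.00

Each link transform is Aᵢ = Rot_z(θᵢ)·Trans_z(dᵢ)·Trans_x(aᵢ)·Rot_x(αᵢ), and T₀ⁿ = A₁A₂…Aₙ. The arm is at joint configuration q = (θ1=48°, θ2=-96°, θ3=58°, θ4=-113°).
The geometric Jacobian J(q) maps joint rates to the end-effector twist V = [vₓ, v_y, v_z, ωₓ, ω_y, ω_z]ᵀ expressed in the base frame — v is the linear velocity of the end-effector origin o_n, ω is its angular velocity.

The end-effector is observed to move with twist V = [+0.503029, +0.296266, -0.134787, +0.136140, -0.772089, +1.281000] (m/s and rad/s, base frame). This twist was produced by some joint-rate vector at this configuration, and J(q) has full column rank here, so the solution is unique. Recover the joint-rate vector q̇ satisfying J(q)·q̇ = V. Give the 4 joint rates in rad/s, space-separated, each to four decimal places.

0.1160 0.8650 0.3000 0.7840

o_n = [0.6979, 0.2991, -0.4050]
J₁: ẑ×o_n = [-0.2991, 0.6979, 0.0000], ω = ẑ
J2: z=[0.0000, 0.0000, 1.0000] o=[0.5018, 0.5574, 0.0000] → [0.2582, 0.1961, -0.0000, 0.0000, 0.0000, 1.0000]
J3: z=[0.0000, 0.0000, 1.0000] o=[0.7294, 0.3047, 0.0000] → [0.0055, -0.0314, 0.0000, 0.0000, 0.0000, 1.0000]
J4: z=[0.1736, -0.9848, 0.0000] o=[0.8672, 0.3290, 0.0000] → [0.3989, 0.0703, -0.1719, 0.1736, -0.9848, 0.0000]
q̇ = J⁺·V = [0.1160, 0.8650, 0.3000, 0.7840]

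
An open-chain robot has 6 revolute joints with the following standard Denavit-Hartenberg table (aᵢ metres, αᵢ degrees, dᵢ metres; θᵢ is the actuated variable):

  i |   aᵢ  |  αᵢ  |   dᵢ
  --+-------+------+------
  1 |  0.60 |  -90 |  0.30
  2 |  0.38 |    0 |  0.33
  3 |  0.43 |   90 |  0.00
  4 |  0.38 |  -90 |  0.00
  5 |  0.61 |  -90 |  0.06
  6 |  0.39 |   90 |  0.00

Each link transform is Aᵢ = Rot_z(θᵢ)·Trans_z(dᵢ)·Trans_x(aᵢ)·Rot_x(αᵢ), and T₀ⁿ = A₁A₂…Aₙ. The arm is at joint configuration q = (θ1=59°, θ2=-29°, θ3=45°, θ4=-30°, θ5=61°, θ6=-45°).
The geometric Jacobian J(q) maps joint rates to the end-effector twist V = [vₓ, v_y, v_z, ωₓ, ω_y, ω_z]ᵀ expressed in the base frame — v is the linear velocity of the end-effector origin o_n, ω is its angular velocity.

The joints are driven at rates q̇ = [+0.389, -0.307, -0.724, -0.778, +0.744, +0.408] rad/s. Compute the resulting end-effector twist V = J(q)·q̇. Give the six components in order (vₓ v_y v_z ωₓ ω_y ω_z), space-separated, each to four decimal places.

o_n = [0.8281, 1.7977, -0.6185]
J₁: ẑ×o_n = [-1.7977, 0.8281, 0.0000], ω = ẑ
J2: z=[-0.8572, 0.5150, 0.0000] o=[0.3090, 0.5143, 0.3000] → [-0.4731, -0.7873, -1.3674, -0.8572, 0.5150, 0.0000]
J3: z=[-0.8572, 0.5150, 0.0000] o=[0.1973, 0.9691, 0.4842] → [-0.5679, -0.9452, -1.0350, -0.8572, 0.5150, 0.0000]
J4: z=[0.1420, 0.2363, 0.9613] o=[0.4102, 1.3235, 0.3657] → [-0.6884, 0.5414, -0.0314, 0.1420, 0.2363, 0.9613]
J5: z=[-0.4948, 0.8580, -0.1378] o=[0.7360, 1.4968, 0.2750] → [-0.7252, -0.4548, -0.2279, -0.4948, 0.8580, -0.1378]
J6: z=[-0.8187, -0.5134, -0.2572] o=[0.8841, 1.5570, -0.3167] → [0.2168, -0.2326, -0.2258, -0.8187, -0.5134, -0.2572]
V = J·q̇ = [-0.0584, 0.3937, 0.9319, 0.0712, -0.2859, -0.5664]

-0.0584 0.3937 0.9319 0.0712 -0.2859 -0.5664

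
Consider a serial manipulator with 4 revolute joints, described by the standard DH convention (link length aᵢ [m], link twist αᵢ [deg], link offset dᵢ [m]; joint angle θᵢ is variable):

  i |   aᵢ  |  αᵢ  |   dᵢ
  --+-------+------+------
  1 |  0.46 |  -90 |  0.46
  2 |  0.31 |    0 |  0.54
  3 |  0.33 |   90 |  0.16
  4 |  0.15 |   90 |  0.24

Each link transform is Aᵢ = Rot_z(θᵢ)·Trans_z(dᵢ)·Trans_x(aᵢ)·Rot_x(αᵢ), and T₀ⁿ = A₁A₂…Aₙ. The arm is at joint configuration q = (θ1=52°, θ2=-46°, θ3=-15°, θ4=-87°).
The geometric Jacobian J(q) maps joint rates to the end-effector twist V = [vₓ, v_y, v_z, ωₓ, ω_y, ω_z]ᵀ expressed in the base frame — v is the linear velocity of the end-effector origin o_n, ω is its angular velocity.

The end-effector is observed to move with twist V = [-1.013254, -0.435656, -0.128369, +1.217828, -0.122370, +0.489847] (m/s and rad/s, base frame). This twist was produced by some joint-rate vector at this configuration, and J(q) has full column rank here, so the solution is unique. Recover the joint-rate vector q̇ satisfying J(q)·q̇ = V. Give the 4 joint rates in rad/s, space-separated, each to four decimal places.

0.8520 -0.0800 -0.9550 -0.7470

o_n = [-0.0462, 0.8346, 1.0948]
J₁: ẑ×o_n = [-0.8346, -0.0462, 0.0000], ω = ẑ
J2: z=[-0.7880, 0.6157, 0.0000] o=[0.2832, 0.3625, 0.4600] → [0.3908, 0.5003, -0.1692, -0.7880, 0.6157, 0.0000]
J3: z=[-0.7880, 0.6157, 0.0000] o=[-0.0097, 0.8646, 0.6830] → [0.2536, 0.3245, 0.0461, -0.7880, 0.6157, 0.0000]
J4: z=[-0.5385, -0.6892, 0.4848] o=[-0.0373, 1.0892, 0.9716] → [0.0385, 0.0621, 0.1310, -0.5385, -0.6892, 0.4848]
q̇ = J⁺·V = [0.8520, -0.0800, -0.9550, -0.7470]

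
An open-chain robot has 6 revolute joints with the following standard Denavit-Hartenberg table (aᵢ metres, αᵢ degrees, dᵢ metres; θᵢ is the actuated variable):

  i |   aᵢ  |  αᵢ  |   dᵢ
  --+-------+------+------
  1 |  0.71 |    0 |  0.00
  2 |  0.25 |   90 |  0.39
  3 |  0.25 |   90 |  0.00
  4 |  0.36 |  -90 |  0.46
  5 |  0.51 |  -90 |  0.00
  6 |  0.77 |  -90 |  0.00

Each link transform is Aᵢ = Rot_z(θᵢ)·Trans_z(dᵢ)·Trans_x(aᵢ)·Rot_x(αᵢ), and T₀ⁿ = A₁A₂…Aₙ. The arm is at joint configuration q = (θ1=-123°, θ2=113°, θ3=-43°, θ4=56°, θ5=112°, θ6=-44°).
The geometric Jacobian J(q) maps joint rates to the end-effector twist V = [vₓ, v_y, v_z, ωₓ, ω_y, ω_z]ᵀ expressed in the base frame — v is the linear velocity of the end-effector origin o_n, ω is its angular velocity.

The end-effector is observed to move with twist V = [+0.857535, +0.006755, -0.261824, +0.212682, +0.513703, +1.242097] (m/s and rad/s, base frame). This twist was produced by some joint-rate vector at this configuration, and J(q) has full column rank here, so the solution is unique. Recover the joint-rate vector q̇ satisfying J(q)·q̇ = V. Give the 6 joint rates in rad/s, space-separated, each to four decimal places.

0.8210 -0.2700 -0.9580 -0.5350 0.5500 -0.1400

o_n = [0.0118, -0.9370, 0.9216]
J₁: ẑ×o_n = [0.9370, 0.0118, -0.0000], ω = ẑ
J2: z=[0.0000, 0.0000, 1.0000] o=[-0.3867, -0.5955, 0.0000] → [0.3415, 0.3985, -0.0000, 0.0000, 0.0000, 1.0000]
J3: z=[-0.1736, -0.9848, 0.0000] o=[-0.1405, -0.6389, 0.3900] → [-0.5235, 0.0923, 0.2018, -0.1736, -0.9848, 0.0000]
J4: z=[-0.6716, 0.1184, -0.7314] o=[0.0396, -0.6706, 0.2195] → [-0.1117, 0.4919, 0.1822, -0.6716, 0.1184, -0.7314]
J5: z=[-0.6942, -0.4454, 0.5654] o=[-0.1762, -0.9356, -0.2542] → [-0.5230, 0.9226, 0.0847, -0.6942, -0.4454, 0.5654]
J6: z=[-0.4915, 0.8672, 0.0796] o=[0.0919, -0.8221, 0.1645] → [0.6658, 0.3658, 0.1260, -0.4915, 0.8672, 0.0796]
q̇ = J⁺·V = [0.8210, -0.2700, -0.9580, -0.5350, 0.5500, -0.1400]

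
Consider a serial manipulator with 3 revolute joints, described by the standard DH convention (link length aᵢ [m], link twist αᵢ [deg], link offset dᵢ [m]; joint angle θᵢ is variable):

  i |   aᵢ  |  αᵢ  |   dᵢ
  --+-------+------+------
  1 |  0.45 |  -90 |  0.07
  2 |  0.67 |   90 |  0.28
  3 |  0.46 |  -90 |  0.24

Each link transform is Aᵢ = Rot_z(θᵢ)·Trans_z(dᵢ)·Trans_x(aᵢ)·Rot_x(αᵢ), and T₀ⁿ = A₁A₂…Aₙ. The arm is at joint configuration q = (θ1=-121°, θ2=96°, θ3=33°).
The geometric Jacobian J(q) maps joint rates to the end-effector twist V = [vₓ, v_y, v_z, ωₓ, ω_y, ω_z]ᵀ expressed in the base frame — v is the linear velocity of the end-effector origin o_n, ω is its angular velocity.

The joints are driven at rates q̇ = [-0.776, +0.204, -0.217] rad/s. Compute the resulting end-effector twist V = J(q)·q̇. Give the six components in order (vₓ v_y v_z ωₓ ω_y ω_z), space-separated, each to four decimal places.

o_n = [0.1569, -0.7690, -1.0051]
J₁: ẑ×o_n = [0.7690, 0.1569, -0.0000], ω = ẑ
J2: z=[0.8572, -0.5150, 0.0000] o=[-0.2318, -0.3857, 0.0700] → [0.5537, 0.9215, -0.1283, 0.8572, -0.5150, 0.0000]
J3: z=[-0.5122, -0.8525, -0.1045] o=[0.0443, -0.4699, -0.5963] → [0.3172, -0.2211, 0.2492, -0.5122, -0.8525, -0.1045]
V = J·q̇ = [-0.5526, 0.1142, -0.0802, 0.2860, 0.0799, -0.7533]

-0.5526 0.1142 -0.0802 0.2860 0.0799 -0.7533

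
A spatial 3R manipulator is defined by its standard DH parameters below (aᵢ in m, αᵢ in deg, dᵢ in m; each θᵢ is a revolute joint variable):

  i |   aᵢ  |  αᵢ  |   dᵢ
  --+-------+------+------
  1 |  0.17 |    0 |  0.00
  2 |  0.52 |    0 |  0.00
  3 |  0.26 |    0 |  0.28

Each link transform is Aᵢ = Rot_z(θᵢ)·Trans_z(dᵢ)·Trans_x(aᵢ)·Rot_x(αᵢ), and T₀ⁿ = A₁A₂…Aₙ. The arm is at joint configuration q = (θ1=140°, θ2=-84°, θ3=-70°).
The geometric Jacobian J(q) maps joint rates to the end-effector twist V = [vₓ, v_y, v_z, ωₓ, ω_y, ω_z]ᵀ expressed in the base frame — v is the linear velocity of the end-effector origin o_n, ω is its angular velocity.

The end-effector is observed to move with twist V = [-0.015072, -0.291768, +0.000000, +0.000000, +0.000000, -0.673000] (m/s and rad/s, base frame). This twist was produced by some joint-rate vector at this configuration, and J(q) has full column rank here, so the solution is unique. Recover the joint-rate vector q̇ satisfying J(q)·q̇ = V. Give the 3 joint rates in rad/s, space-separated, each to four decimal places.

o_n = [0.4128, 0.4775, 0.2800]
J₁: ẑ×o_n = [-0.4775, 0.4128, 0.0000], ω = ẑ
J2: z=[0.0000, 0.0000, 1.0000] o=[-0.1302, 0.1093, 0.0000] → [-0.3682, 0.5431, 0.0000, 0.0000, 0.0000, 1.0000]
J3: z=[0.0000, 0.0000, 1.0000] o=[0.1606, 0.5404, 0.0000] → [0.0629, 0.2523, -0.0000, 0.0000, 0.0000, 1.0000]
q̇ = J⁺·V = [0.5080, -0.7000, -0.4810]

0.5080 -0.7000 -0.4810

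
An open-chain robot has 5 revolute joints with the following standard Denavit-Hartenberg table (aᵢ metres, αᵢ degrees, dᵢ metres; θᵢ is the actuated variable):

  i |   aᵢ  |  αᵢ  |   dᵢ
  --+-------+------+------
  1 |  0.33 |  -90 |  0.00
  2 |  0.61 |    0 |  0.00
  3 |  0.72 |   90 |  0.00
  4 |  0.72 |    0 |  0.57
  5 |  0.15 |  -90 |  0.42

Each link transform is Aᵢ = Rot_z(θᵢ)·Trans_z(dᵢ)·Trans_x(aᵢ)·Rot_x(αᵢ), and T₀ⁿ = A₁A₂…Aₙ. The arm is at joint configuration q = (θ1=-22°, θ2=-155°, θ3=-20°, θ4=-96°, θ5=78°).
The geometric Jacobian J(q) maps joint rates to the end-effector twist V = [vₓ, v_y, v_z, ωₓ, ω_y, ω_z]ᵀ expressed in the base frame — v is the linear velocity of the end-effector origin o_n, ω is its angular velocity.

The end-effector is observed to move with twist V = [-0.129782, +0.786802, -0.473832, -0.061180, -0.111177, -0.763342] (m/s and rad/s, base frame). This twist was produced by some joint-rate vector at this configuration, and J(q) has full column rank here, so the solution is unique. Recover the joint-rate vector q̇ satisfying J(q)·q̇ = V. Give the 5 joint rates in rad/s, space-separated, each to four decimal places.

o_n = [-1.2995, -0.2972, -0.6598]
J₁: ẑ×o_n = [0.2972, -1.2995, 0.0000], ω = ẑ
J2: z=[0.3746, 0.9272, 0.0000] o=[0.3060, -0.1236, 0.0000] → [-0.6118, 0.2472, 1.4235, 0.3746, 0.9272, 0.0000]
J3: z=[0.3746, 0.9272, 0.0000] o=[-0.2066, 0.0835, 0.2578] → [-0.8508, 0.3437, 0.8707, 0.3746, 0.9272, 0.0000]
J4: z=[-0.0808, 0.0326, -0.9962] o=[-0.8717, 0.3522, 0.3205] → [-0.6790, 0.3470, 0.0664, -0.0808, 0.0326, -0.9962]
J5: z=[-0.0808, 0.0326, -0.9962] o=[-1.1164, -0.3212, -0.2538] → [0.0106, 0.1496, 0.0040, -0.0808, 0.0326, -0.9962]
q̇ = J⁺·V = [-0.5910, -0.6450, 0.5190, -0.1320, 0.3050]

-0.5910 -0.6450 0.5190 -0.1320 0.3050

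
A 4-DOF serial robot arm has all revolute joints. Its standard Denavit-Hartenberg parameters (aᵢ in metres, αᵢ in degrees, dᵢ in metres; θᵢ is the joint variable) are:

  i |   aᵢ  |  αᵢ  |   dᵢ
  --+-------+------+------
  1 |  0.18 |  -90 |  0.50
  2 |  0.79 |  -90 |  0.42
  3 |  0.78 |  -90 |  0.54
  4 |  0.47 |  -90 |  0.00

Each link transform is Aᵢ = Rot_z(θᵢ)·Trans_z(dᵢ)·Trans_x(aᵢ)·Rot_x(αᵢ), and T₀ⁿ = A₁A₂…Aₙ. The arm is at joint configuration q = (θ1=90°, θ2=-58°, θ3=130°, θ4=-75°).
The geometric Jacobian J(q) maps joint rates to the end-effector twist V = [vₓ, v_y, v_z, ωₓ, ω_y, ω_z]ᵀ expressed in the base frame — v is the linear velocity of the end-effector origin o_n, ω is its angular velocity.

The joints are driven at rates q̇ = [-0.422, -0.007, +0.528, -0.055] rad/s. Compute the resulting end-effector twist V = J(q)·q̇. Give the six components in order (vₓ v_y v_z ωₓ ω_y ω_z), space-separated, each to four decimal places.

0.1536 -0.2909 -0.2925 0.0424 0.4701 -0.6661

o_n = [0.2707, 1.1345, 0.1517]
J₁: ẑ×o_n = [-1.1345, 0.2707, 0.0000], ω = ẑ
J2: z=[-1.0000, 0.0000, 0.0000] o=[0.0000, 0.1800, 0.5000] → [-0.0000, -0.3483, -0.9545, -1.0000, 0.0000, 0.0000]
J3: z=[-0.0000, 0.8480, -0.5299] o=[-0.4200, 0.5986, 1.1700] → [-0.5796, -0.3660, -0.5857, -0.0000, 0.8480, -0.5299]
J4: z=[-0.6428, -0.4059, -0.6496] o=[0.1775, 0.7909, 0.4586] → [0.3478, -0.2578, -0.1830, -0.6428, -0.4059, -0.6496]
V = J·q̇ = [0.1536, -0.2909, -0.2925, 0.0424, 0.4701, -0.6661]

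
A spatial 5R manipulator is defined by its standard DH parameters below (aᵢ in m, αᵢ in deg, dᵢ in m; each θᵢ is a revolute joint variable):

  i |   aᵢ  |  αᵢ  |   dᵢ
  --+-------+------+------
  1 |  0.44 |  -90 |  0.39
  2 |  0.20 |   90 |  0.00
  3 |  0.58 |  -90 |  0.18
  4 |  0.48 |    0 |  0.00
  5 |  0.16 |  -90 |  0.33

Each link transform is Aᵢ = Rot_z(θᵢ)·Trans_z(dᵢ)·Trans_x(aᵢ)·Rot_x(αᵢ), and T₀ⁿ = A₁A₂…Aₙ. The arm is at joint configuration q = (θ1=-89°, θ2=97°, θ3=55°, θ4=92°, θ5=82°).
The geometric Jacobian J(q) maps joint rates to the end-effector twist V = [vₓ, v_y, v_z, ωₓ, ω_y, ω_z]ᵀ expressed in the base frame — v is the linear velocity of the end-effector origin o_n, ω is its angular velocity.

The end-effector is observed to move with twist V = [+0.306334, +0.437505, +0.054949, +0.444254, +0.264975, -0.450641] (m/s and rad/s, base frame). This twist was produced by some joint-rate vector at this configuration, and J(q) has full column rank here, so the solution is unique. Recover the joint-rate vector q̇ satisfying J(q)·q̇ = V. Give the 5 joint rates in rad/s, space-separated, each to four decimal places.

o_n = [0.5221, -0.0972, 0.2683]
J₁: ẑ×o_n = [0.0972, 0.5221, -0.0000], ω = ẑ
J2: z=[0.9998, 0.0175, 0.0000] o=[0.0077, -0.4399, 0.3900] → [-0.0021, 0.1217, 0.3338, 0.9998, 0.0175, 0.0000]
J3: z=[0.0173, -0.9924, -0.1219] o=[0.0073, -0.4156, 0.1915] → [-0.0374, -0.0641, 0.5164, 0.0173, -0.9924, -0.1219]
J4: z=[0.5752, -0.0898, 0.8130] o=[0.4847, -0.5454, -0.1606] → [-0.4029, -0.2163, 0.2612, 0.5752, -0.0898, 0.8130]
J5: z=[0.5752, -0.0898, 0.8130] o=[0.4627, -0.0707, -0.0926] → [-0.0109, -0.1593, -0.0099, 0.5752, -0.0898, 0.8130]
q̇ = J⁺·V = [0.2490, 0.9570, -0.1700, -0.6840, -0.2020]

0.2490 0.9570 -0.1700 -0.6840 -0.2020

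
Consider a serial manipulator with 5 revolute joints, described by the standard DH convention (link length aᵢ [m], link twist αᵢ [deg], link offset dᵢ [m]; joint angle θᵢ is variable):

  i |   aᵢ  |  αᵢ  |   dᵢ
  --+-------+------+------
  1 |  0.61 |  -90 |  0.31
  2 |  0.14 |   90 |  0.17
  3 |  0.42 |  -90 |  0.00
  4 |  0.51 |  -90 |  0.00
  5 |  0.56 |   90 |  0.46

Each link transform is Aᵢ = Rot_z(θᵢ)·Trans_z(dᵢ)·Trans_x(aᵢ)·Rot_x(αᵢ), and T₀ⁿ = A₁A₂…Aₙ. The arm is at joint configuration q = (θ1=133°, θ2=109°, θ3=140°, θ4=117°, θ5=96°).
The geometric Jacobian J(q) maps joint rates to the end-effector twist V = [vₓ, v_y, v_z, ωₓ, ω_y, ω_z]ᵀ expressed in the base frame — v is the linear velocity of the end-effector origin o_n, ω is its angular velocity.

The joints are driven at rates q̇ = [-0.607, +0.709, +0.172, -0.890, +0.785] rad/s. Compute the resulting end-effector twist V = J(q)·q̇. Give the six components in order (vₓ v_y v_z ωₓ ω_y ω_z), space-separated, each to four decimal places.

-0.0254 -0.2058 0.6758 -0.7831 -0.5403 -1.8265

o_n = [-0.4923, -0.1632, -0.2390]
J₁: ẑ×o_n = [0.1632, -0.4923, 0.0000], ω = ẑ
J2: z=[-0.7314, -0.6820, 0.0000] o=[-0.4160, 0.4461, 0.3100] → [0.3744, -0.4015, 0.3936, -0.7314, -0.6820, 0.0000]
J3: z=[-0.6448, 0.6915, -0.3256] o=[-0.5093, 0.2969, 0.1776] → [-0.4379, -0.2742, 0.2850, -0.6448, 0.6915, -0.3256]
J4: z=[0.4175, 0.6755, 0.6078] o=[-0.7781, 0.1893, 0.4818] → [-0.2726, 0.4747, -0.3403, 0.4175, 0.6755, 0.6078]
J5: z=[0.2777, 0.5420, -0.7932] o=[-0.3369, -0.0656, 0.4621] → [-0.4574, 0.3180, 0.0572, 0.2777, 0.5420, -0.7932]
V = J·q̇ = [-0.0254, -0.2058, 0.6758, -0.7831, -0.5403, -1.8265]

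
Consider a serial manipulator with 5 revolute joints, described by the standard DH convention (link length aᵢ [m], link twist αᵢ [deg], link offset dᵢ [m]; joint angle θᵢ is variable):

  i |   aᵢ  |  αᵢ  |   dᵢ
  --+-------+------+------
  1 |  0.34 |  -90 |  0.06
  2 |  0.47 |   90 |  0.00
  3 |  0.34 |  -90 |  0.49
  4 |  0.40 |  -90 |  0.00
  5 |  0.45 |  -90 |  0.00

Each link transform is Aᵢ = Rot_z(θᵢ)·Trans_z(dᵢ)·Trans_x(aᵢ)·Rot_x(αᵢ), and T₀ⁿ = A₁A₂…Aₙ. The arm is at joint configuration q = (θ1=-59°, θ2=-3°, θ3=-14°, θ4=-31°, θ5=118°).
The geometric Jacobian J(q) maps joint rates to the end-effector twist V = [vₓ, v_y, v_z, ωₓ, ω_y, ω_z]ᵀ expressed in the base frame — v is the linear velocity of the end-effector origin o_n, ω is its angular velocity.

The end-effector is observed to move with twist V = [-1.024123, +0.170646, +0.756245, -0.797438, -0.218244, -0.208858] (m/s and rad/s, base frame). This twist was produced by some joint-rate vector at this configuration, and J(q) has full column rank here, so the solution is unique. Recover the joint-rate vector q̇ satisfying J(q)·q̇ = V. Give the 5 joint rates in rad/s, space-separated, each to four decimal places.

-0.6110 -0.8000 0.0850 -0.0450 -0.3830

o_n = [0.1675, -1.2630, 0.6915]
J₁: ẑ×o_n = [1.2630, 0.1675, -0.0000], ω = ẑ
J2: z=[0.8572, 0.5150, 0.0000] o=[0.1751, -0.2914, 0.0600] → [0.3252, -0.5413, -0.8288, 0.8572, 0.5150, 0.0000]
J3: z=[-0.0270, 0.0449, 0.9986] o=[0.4168, -0.6938, 0.0846] → [0.5957, -0.2327, 0.0265, -0.0270, 0.0449, 0.9986]
J4: z=[0.9561, 0.2927, 0.0127] o=[0.5028, -0.9965, 0.5912] → [0.0327, -0.1001, -0.1566, 0.9561, 0.2927, 0.0127]
J5: z=[0.1733, -0.5304, -0.8298] o=[0.5973, -1.3148, 0.8143] → [0.1082, 0.3780, -0.2190, 0.1733, -0.5304, -0.8298]
q̇ = J⁺·V = [-0.6110, -0.8000, 0.0850, -0.0450, -0.3830]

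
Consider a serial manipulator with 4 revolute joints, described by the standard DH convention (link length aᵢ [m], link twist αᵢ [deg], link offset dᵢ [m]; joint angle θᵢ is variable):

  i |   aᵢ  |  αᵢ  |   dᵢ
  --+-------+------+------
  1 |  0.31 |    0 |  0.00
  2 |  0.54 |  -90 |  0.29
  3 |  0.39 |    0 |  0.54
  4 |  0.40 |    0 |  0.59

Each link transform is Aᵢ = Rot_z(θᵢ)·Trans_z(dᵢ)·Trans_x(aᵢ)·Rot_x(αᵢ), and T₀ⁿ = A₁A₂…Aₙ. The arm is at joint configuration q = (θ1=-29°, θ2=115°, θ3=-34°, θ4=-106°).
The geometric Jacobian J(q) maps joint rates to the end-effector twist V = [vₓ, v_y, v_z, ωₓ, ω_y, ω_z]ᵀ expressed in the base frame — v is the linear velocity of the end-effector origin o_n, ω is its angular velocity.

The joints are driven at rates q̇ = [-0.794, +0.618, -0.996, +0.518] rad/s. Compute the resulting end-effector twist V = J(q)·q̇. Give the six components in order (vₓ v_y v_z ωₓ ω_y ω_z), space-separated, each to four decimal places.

o_n = [-0.8173, 0.4841, 0.7652]
J₁: ẑ×o_n = [-0.4841, -0.8173, 0.0000], ω = ẑ
J2: z=[0.0000, 0.0000, 1.0000] o=[0.2711, -0.1503, 0.0000] → [-0.6344, -1.0884, 0.0000, 0.0000, 0.0000, 1.0000]
J3: z=[-0.9976, 0.0698, 0.0000] o=[0.3088, 0.3884, 0.2900] → [0.0331, 0.4740, -0.0169, -0.9976, 0.0698, 0.0000]
J4: z=[-0.9976, 0.0698, 0.0000] o=[-0.2073, 0.7486, 0.5081] → [0.0179, 0.2565, 0.3064, -0.9976, 0.0698, 0.0000]
V = J·q̇ = [-0.0314, -0.3630, 0.1756, 0.4768, -0.0333, -0.1760]

-0.0314 -0.3630 0.1756 0.4768 -0.0333 -0.1760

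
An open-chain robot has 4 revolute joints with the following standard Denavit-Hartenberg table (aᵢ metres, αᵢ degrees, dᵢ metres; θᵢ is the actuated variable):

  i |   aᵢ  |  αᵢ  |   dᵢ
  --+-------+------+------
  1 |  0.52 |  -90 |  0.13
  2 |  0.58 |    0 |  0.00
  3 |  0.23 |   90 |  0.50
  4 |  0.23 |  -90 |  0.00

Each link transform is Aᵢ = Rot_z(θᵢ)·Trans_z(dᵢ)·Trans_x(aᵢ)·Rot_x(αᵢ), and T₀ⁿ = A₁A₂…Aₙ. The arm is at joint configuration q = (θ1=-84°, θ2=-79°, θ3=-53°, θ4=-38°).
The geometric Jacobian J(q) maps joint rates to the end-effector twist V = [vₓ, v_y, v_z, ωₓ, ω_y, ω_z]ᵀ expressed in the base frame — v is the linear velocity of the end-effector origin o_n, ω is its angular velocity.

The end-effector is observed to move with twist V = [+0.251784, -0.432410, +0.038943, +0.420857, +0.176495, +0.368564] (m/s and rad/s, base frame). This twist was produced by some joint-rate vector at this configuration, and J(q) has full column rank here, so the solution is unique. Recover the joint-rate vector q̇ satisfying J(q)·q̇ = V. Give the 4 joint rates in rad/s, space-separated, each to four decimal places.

o_n = [0.3936, -0.3161, 1.0050]
J₁: ẑ×o_n = [0.3161, 0.3936, -0.0000], ω = ẑ
J2: z=[0.9945, 0.1045, 0.0000] o=[0.0544, -0.5172, 0.1300] → [0.0915, -0.8702, 0.1645, 0.9945, 0.1045, 0.0000]
J3: z=[0.9945, 0.1045, 0.0000] o=[0.0659, -0.6272, 0.6993] → [0.0319, -0.3039, 0.2752, 0.9945, 0.1045, 0.0000]
J4: z=[-0.0777, 0.7391, -0.6691] o=[0.5471, -0.4219, 0.8703] → [0.1703, 0.1132, 0.1052, -0.0777, 0.7391, -0.6691]
q̇ = J⁺·V = [0.4870, 0.9030, -0.4660, 0.1770]

0.4870 0.9030 -0.4660 0.1770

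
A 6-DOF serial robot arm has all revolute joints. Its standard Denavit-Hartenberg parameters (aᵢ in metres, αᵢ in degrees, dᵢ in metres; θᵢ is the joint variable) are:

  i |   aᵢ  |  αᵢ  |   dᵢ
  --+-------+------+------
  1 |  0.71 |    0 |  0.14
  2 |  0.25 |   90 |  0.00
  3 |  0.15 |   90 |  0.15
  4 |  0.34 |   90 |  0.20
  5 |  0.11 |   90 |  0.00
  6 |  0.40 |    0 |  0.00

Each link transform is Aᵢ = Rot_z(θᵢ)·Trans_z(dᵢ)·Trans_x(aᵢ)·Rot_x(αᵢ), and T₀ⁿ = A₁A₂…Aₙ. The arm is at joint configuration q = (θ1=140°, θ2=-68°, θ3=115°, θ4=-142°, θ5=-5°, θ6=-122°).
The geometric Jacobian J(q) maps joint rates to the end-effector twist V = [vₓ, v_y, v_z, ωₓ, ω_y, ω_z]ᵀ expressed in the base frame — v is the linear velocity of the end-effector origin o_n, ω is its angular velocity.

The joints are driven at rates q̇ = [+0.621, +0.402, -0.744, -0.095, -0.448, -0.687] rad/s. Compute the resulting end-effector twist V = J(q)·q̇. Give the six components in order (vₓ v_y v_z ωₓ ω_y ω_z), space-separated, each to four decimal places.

o_n = [-0.6816, 0.8871, 0.3832]
J₁: ẑ×o_n = [-0.8871, -0.6816, 0.0000], ω = ẑ
J2: z=[0.0000, 0.0000, 1.0000] o=[-0.5439, 0.4564, 0.1400] → [-0.4307, -0.1377, 0.0000, 0.0000, 0.0000, 1.0000]
J3: z=[0.9511, -0.3090, 0.0000] o=[-0.4666, 0.6941, 0.1400] → [-0.0752, -0.2313, 0.1171, 0.9511, -0.3090, 0.0000]
J4: z=[0.2801, 0.8619, 0.4226] o=[-0.3436, 0.5875, 0.2759] → [-0.0341, -0.1729, 0.3753, 0.2801, 0.8619, 0.4226]
J5: z=[0.8298, 0.0039, -0.5580] o=[-0.4516, 0.9323, 0.1176] → [-0.0242, -0.0921, -0.0366, 0.8298, 0.0039, -0.5580]
J6: z=[-0.2369, -0.9029, -0.3588] o=[-0.5072, 0.9796, 0.0353] → [-0.3473, 0.1450, -0.1356, -0.2369, -0.9029, -0.3588]
V = J·q̇ = [-0.4155, -0.3485, -0.0132, -0.9432, 0.7665, 1.4793]

-0.4155 -0.3485 -0.0132 -0.9432 0.7665 1.4793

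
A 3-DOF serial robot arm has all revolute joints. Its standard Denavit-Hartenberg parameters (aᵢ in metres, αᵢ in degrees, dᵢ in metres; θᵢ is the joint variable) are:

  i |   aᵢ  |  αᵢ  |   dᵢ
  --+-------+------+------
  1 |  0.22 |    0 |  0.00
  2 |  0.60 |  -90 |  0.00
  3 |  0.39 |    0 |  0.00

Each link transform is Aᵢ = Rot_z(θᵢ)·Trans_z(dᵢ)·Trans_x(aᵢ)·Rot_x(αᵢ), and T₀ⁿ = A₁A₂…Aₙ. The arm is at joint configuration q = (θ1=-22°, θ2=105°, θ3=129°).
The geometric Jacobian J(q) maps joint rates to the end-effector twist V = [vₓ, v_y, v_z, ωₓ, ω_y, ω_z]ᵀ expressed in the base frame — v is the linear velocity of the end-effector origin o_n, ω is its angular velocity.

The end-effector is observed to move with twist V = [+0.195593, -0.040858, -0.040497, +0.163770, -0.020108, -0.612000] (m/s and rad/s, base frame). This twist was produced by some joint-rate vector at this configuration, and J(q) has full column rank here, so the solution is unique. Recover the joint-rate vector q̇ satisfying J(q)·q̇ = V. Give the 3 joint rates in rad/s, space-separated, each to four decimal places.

-0.3140 -0.2980 -0.1650

o_n = [0.2472, 0.2695, -0.3031]
J₁: ẑ×o_n = [-0.2695, 0.2472, 0.0000], ω = ẑ
J2: z=[0.0000, 0.0000, 1.0000] o=[0.2040, -0.0824, 0.0000] → [-0.3519, 0.0432, 0.0000, 0.0000, 0.0000, 1.0000]
J3: z=[-0.9925, 0.1219, 0.0000] o=[0.2771, 0.5131, 0.0000] → [-0.0369, -0.3008, 0.2454, -0.9925, 0.1219, 0.0000]
q̇ = J⁺·V = [-0.3140, -0.2980, -0.1650]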